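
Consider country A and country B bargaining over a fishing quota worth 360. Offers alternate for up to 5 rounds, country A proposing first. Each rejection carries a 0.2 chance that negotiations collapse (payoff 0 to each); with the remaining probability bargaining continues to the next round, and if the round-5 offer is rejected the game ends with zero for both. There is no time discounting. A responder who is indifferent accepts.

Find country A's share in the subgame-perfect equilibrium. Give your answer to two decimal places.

Round 5 (country A proposes): rejection yields 0 for country B; country A offers 0 and keeps 360.
Round 4 (country B proposes): rejecting gives country A an expected 0.8 × 360 = 288; country B offers that and keeps 72.
Round 3 (country A proposes): rejecting gives country B an expected 0.8 × 72 = 57.6. Country A offers 57.6 and keeps 360 − 57.6 = 302.4.
Round 2 (country B proposes): rejecting gives country A an expected 0.8 × 302.4 = 241.92. Country B offers 241.92 and keeps 360 − 241.92 = 118.08.
Round 1 (country A proposes): rejecting gives country B an expected 0.8 × 118.08 = 94.464. Country A offers 94.464 and keeps 360 − 94.464 = 265.536.

265.54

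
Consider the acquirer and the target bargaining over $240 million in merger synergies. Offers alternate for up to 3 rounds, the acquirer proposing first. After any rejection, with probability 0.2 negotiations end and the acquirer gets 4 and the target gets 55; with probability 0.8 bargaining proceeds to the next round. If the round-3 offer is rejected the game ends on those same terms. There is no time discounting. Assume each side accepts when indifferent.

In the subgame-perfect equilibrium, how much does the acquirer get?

Round 3 (the acquirer proposes): the target gets 55 if talks fail, so the acquirer offers 55 and keeps 185.
Round 2 (the target proposes): rejecting gives the acquirer an expected 0.8 × 185 + 0.2 × 4 = 148.8. The target offers 148.8 and keeps 240 − 148.8 = 91.2.
Round 1 (the acquirer proposes): rejecting gives the target an expected 0.8 × 91.2 + 0.2 × 55 = 83.96, so the acquirer offers 83.96, keeping 156.04.

156.04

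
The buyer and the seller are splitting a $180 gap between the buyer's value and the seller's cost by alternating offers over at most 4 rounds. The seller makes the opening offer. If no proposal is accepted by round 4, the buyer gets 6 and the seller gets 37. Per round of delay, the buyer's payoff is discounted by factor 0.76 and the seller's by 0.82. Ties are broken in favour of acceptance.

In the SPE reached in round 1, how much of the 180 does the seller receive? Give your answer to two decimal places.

Solve by backward induction from round 4.
Round 4 (the buyer proposes): the seller gets 37 if talks fail, so the buyer offers 37 and keeps 143.
Round 3 (the seller proposes): the buyer can get 143 next round, worth 0.76 × 143 = 108.68 now. The seller offers 108.68 and keeps 180 − 108.68 = 71.32.
Round 2 (the buyer proposes): the seller can get 71.32 next round, worth 0.82 × 71.32 = 58.4824 now. The buyer offers 58.4824 and keeps 180 − 58.4824 = 121.5176.
Round 1 (the seller proposes): the buyer can get 121.5176 next round, worth 0.76 × 121.5176 = 92.353376 now. The seller offers 92.353376 and keeps 180 − 92.353376 = 87.646624.

87.65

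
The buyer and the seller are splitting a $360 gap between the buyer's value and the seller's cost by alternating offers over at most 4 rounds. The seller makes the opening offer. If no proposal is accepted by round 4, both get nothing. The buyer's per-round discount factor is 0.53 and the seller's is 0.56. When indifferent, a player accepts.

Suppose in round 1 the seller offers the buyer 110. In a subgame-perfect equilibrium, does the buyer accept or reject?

Work out the buyer's continuation value if the offer is rejected.
Round 4 (the buyer proposes): rejection yields 0 for the seller; the buyer offers 0 and keeps 360.
Round 3 (the seller proposes): the buyer can get 360 next round, worth 0.53 × 360 = 190.8 now. The seller offers 190.8 and keeps 360 − 190.8 = 169.2.
Round 2 (the buyer proposes): the seller can get 169.2 next round, worth 0.56 × 169.2 = 94.752 now. The buyer offers 94.752 and keeps 360 − 94.752 = 265.248.
So by rejecting in round 1, the buyer gets 265.248 next round, worth 0.53 × 265.248 = 140.58144 now.
Offer 110 < 140.58144, so the buyer rejects.

Reject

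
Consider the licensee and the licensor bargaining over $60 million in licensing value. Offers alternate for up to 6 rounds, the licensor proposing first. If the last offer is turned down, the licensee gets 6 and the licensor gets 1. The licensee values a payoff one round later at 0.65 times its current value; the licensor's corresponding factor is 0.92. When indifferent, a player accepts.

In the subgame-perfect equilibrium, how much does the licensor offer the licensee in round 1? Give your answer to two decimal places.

Round 6 (the licensee proposes): the licensor gets 1 if talks fail, so the licensee offers 1 and keeps 59.
Round 5 (the licensor proposes): the licensee can get 59 next round, worth 0.65 × 59 = 38.35 now; the licensor offers that and keeps 21.65.
Round 4 (the licensee proposes): the licensor can get 21.65 next round, worth 0.92 × 21.65 = 19.918 now; the licensee offers that and keeps 40.082.
Round 3 (the licensor proposes): the licensee can get 40.082 next round, worth 0.65 × 40.082 = 26.0533 now. The licensor offers 26.0533 and keeps 60 − 26.0533 = 33.9467.
Round 2 (the licensee proposes): the licensor can get 33.9467 next round, worth 0.92 × 33.9467 = 31.230964 now. The licensee offers 31.230964 and keeps 60 − 31.230964 = 28.769036.
Round 1 (the licensor proposes): the licensee can get 28.769036 next round, worth 0.65 × 28.769036 = 18.6998734 now; the licensor offers that and keeps 41.3001266.

18.70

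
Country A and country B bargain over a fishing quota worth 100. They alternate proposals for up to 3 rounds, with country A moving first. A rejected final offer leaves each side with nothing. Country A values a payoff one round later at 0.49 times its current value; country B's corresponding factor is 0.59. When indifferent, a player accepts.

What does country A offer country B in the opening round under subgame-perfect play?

30.09

Round 3 (country A proposes): rejection yields 0 for country B; country A offers 0 and keeps 100.
Round 2 (country B proposes): country A can get 100 next round, worth 0.49 × 100 = 49 now; country B offers that and keeps 51.
Round 1 (country A proposes): country B can get 51 next round, worth 0.59 × 51 = 30.09 now, so country A offers 30.09, keeping 69.91.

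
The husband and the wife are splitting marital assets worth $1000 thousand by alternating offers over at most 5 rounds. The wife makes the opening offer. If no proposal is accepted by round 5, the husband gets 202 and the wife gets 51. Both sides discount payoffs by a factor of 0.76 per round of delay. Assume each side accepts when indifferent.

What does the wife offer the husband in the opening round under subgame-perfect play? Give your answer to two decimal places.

355.15

Round 5 (the wife proposes): the husband gets 202 if talks fail, so the wife offers 202 and keeps 798.
Round 4 (the husband proposes): the wife can get 798 next round, worth 0.76 × 798 = 606.48 now; the husband offers that and keeps 393.52.
Round 3 (the wife proposes): the husband can get 393.52 next round, worth 0.76 × 393.52 = 299.0752 now. The wife offers 299.0752 and keeps 1000 − 299.0752 = 700.9248.
Round 2 (the husband proposes): the wife can get 700.9248 next round, worth 0.76 × 700.9248 = 532.702848 now; the husband offers that and keeps 467.297152.
Round 1 (the wife proposes): the husband can get 467.297152 next round, worth 0.76 × 467.297152 = 355.14583552 now; the wife offers that and keeps 644.85416448.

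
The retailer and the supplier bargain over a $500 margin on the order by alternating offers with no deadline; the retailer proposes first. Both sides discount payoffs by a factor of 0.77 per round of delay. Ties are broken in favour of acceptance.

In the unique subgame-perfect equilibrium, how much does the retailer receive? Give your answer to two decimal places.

When the retailer proposes, the supplier accepts any offer worth at least 0.77 times what the supplier would get by proposing next round; and vice versa.
This gives x = 500 − 0.77y and y = 500 − 0.77x, where x and y are each side's share when it proposes.
Hence (1 − 0.77·0.77)x = 500(1 − 0.77), i.e. 0.4071·x = 115.
x ≈ 282.4859; the supplier's share is 500 − x ≈ 217.5141.

282.49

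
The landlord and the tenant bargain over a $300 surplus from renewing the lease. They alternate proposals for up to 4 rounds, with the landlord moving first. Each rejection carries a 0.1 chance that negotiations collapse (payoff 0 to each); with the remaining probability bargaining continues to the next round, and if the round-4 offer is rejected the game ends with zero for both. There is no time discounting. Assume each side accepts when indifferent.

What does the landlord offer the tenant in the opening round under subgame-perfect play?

By backward induction:
Round 4 (the tenant proposes): the landlord will accept anything ≥ 0, so the tenant offers 0 and keeps 300.
Round 3 (the landlord proposes): rejecting gives the tenant an expected 0.9 × 300 = 270; the landlord offers that and keeps 30.
Round 2 (the tenant proposes): rejecting gives the landlord an expected 0.9 × 30 = 27; the tenant offers that and keeps 273.
Round 1 (the landlord proposes): rejecting gives the tenant an expected 0.9 × 273 = 245.7, so the landlord offers 245.7, keeping 54.3.

245.7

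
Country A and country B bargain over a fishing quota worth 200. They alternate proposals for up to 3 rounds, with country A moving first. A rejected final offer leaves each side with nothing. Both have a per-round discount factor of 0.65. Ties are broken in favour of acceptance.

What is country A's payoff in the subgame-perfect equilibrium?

154.5

Work backward from the last round.
Round 3 (country A proposes): rejection yields 0 for country B; country A offers 0 and keeps 200.
Round 2 (country B proposes): country A can get 200 next round, worth 0.65 × 200 = 130 now; country B offers that and keeps 70.
Round 1 (country A proposes): country B can get 70 next round, worth 0.65 × 70 = 45.5 now; country A offers that and keeps 154.5.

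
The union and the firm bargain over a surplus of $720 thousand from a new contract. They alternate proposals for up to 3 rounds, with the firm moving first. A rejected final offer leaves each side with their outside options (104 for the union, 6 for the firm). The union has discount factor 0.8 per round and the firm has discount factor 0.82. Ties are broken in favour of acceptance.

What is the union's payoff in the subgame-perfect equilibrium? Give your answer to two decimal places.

Round 3 (the firm proposes): the union gets 104 if talks fail, so the firm offers 104 and keeps 616.
Round 2 (the union proposes): the firm can get 616 next round, worth 0.82 × 616 = 505.12 now; the union offers that and keeps 214.88.
Round 1 (the firm proposes): the union can get 214.88 next round, worth 0.8 × 214.88 = 171.904 now. The firm offers 171.904 and keeps 720 − 171.904 = 548.096.

171.90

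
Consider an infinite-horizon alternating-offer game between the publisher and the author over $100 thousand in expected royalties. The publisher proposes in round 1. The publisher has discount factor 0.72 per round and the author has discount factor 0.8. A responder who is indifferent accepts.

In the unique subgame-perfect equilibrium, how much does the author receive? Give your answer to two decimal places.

When the publisher proposes, the author accepts any offer worth at least 0.8 times what the author would get by proposing next round; and vice versa.
This gives x = 100 − 0.8y and y = 100 − 0.72x, where x and y are each side's share when it proposes.
Hence (1 − 0.8·0.72)x = 100(1 − 0.8), i.e. 0.424·x = 20.
x ≈ 47.1698; the author's share is 100 − x ≈ 52.8302.

52.83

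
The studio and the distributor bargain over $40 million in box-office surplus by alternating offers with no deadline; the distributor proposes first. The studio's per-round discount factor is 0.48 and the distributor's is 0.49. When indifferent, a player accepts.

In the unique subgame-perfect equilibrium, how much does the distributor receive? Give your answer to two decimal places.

In a stationary SPE each proposer offers the other exactly their discounted continuation value.
If the distributor keeps x when proposing and the studio keeps y when proposing, then x = 40 − 0.48y and y = 40 − 0.49x.
Solving: x = 40(1 − 0.48) / (1 − 0.49·0.48) = 20.8 / 0.7648 ≈ 27.1967.
The studio gets 40 − 27.1967 ≈ 12.8033.

27.20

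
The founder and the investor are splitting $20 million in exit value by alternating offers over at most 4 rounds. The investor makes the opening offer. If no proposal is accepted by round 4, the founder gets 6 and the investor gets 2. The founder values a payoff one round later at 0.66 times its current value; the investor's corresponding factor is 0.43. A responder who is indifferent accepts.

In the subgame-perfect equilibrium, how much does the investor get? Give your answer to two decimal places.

Round 4 (the founder proposes): the investor gets 2 if talks fail, so the founder offers 2 and keeps 18.
Round 3 (the investor proposes): the founder can get 18 next round, worth 0.66 × 18 = 11.88 now, so the investor offers 11.88, keeping 8.12.
Round 2 (the founder proposes): the investor can get 8.12 next round, worth 0.43 × 8.12 = 3.4916 now, so the founder offers 3.4916, keeping 16.5084.
Round 1 (the investor proposes): the founder can get 16.5084 next round, worth 0.66 × 16.5084 = 10.895544 now, so the investor offers 10.895544, keeping 9.104456.

9.10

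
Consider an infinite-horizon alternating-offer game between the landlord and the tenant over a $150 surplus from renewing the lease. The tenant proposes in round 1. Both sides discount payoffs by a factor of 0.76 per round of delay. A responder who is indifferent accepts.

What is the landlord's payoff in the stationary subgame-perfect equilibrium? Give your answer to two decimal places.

64.77

When the tenant proposes, the landlord accepts any offer worth at least 0.76 times what the landlord would get by proposing next round; and vice versa.
This gives x = 150 − 0.76y and y = 150 − 0.76x, where x and y are each side's share when it proposes.
Hence (1 − 0.76·0.76)x = 150(1 − 0.76), i.e. 0.4224·x = 36.
x ≈ 85.2273; the landlord's share is 150 − x ≈ 64.7727.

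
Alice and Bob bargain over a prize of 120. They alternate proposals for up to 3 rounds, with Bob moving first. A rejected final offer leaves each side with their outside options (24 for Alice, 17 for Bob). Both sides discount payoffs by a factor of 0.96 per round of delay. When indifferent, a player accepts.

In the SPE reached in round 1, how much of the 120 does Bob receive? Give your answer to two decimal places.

93.27

Round 3 (Bob proposes): Alice gets 24 if talks fail, so Bob offers 24 and keeps 96.
Round 2 (Alice proposes): Bob can get 96 next round, worth 0.96 × 96 = 92.16 now. Alice offers 92.16 and keeps 120 − 92.16 = 27.84.
Round 1 (Bob proposes): Alice can get 27.84 next round, worth 0.96 × 27.84 = 26.7264 now, so Bob offers 26.7264, keeping 93.2736.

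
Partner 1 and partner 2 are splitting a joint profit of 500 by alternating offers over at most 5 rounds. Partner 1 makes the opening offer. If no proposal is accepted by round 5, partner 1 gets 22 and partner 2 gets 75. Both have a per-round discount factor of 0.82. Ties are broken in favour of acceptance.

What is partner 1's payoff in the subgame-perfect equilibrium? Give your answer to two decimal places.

Round 5 (partner 1 proposes): partner 2 gets 75 if talks fail, so partner 1 offers 75 and keeps 425.
Round 4 (partner 2 proposes): partner 1 can get 425 next round, worth 0.82 × 425 = 348.5 now, so partner 2 offers 348.5, keeping 151.5.
Round 3 (partner 1 proposes): partner 2 can get 151.5 next round, worth 0.82 × 151.5 = 124.23 now, so partner 1 offers 124.23, keeping 375.77.
Round 2 (partner 2 proposes): partner 1 can get 375.77 next round, worth 0.82 × 375.77 = 308.1314 now, so partner 2 offers 308.1314, keeping 191.8686.
Round 1 (partner 1 proposes): partner 2 can get 191.8686 next round, worth 0.82 × 191.8686 = 157.332252 now; partner 1 offers that and keeps 342.667748.

342.67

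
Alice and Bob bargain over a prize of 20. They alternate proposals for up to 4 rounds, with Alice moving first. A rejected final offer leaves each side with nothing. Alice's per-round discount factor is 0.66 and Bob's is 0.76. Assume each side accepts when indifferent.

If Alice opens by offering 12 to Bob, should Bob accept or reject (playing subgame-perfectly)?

Round 4 (Bob proposes): Alice will accept anything ≥ 0, so Bob offers 0 and keeps 20.
Round 3 (Alice proposes): Bob can get 20 next round, worth 0.76 × 20 = 15.2 now, so Alice offers 15.2, keeping 4.8.
Round 2 (Bob proposes): Alice can get 4.8 next round, worth 0.66 × 4.8 = 3.168 now, so Bob offers 3.168, keeping 16.832.
So by rejecting in round 1, Bob gets 16.832 next round, worth 0.76 × 16.832 = 12.79232 now.
Offer 12 < 12.79232, so Bob rejects.

Reject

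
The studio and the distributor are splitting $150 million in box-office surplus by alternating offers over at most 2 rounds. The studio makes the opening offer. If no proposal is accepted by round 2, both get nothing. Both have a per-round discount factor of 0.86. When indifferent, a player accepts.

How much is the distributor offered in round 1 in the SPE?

129

Solve by backward induction from round 2.
Round 2 (the distributor proposes): the studio will accept anything ≥ 0, so the distributor offers 0 and keeps 150.
Round 1 (the studio proposes): the distributor can get 150 next round, worth 0.86 × 150 = 129 now; the studio offers that and keeps 21.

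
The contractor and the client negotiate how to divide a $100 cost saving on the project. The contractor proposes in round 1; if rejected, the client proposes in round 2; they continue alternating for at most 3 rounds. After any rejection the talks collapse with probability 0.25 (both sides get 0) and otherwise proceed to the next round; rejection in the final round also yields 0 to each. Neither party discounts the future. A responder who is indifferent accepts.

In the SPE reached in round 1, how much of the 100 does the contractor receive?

81.25

Round 3 (the contractor proposes): rejection yields 0 for the client; the contractor offers 0 and keeps 100.
Round 2 (the client proposes): rejecting gives the contractor an expected 0.75 × 100 = 75; the client offers that and keeps 25.
Round 1 (the contractor proposes): rejecting gives the client an expected 0.75 × 25 = 18.75; the contractor offers that and keeps 81.25.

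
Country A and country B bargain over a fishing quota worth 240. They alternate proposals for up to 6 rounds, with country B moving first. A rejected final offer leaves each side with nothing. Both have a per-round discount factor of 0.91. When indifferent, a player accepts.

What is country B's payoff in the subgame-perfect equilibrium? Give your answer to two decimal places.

54.30

Solve by backward induction from round 6.
Round 6 (country A proposes): rejection yields 0 for country B; country A offers 0 and keeps 240.
Round 5 (country B proposes): country A can get 240 next round, worth 0.91 × 240 = 218.4 now. Country B offers 218.4 and keeps 240 − 218.4 = 21.6.
Round 4 (country A proposes): country B can get 21.6 next round, worth 0.91 × 21.6 = 19.656 now; country A offers that and keeps 220.344.
Round 3 (country B proposes): country A can get 220.344 next round, worth 0.91 × 220.344 = 200.51304 now; country B offers that and keeps 39.48696.
Round 2 (country A proposes): country B can get 39.48696 next round, worth 0.91 × 39.48696 = 35.9331336 now. Country A offers 35.9331336 and keeps 240 − 35.9331336 = 204.0668664.
Round 1 (country B proposes): country A can get 204.0668664 next round, worth 0.91 × 204.0668664 = 185.700848424 now; country B offers that and keeps 54.299151576.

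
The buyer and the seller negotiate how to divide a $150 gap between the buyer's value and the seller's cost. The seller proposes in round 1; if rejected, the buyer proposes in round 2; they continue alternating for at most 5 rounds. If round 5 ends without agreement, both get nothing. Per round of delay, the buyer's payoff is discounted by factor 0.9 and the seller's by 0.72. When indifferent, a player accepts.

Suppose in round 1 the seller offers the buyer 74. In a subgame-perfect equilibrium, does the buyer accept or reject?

Accept

Round 5 (the seller proposes): rejection yields 0 for the buyer; the seller offers 0 and keeps 150.
Round 4 (the buyer proposes): the seller can get 150 next round, worth 0.72 × 150 = 108 now; the buyer offers that and keeps 42.
Round 3 (the seller proposes): the buyer can get 42 next round, worth 0.9 × 42 = 37.8 now, so the seller offers 37.8, keeping 112.2.
Round 2 (the buyer proposes): the seller can get 112.2 next round, worth 0.72 × 112.2 = 80.784 now. The buyer offers 80.784 and keeps 150 − 80.784 = 69.216.
So by rejecting in round 1, the buyer gets 69.216 next round, worth 0.9 × 69.216 = 62.2944 now.
Offer 74 ≥ 62.2944, so the buyer accepts.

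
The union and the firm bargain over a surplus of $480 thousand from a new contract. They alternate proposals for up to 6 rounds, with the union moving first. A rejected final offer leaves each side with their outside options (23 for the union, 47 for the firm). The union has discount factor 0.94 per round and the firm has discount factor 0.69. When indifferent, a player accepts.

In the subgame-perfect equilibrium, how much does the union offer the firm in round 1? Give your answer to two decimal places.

165.41

By backward induction:
Round 6 (the firm proposes): the union gets 23 if talks fail, so the firm offers 23 and keeps 457.
Round 5 (the union proposes): the firm can get 457 next round, worth 0.69 × 457 = 315.33 now. The union offers 315.33 and keeps 480 − 315.33 = 164.67.
Round 4 (the firm proposes): the union can get 164.67 next round, worth 0.94 × 164.67 = 154.7898 now, so the firm offers 154.7898, keeping 325.2102.
Round 3 (the union proposes): the firm can get 325.2102 next round, worth 0.69 × 325.2102 = 224.395038 now. The union offers 224.395038 and keeps 480 − 224.395038 = 255.604962.
Round 2 (the firm proposes): the union can get 255.604962 next round, worth 0.94 × 255.604962 = 240.26866428 now, so the firm offers 240.26866428, keeping 239.73133572.
Round 1 (the union proposes): the firm can get 239.73133572 next round, worth 0.69 × 239.73133572 = 165.4146216468 now, so the union offers 165.4146216468, keeping 314.5853783532.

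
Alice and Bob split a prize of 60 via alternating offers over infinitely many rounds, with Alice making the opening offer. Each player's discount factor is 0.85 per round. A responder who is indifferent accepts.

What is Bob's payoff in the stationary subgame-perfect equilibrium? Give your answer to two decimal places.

27.57

When Alice proposes, Bob accepts any offer worth at least 0.85 times what Bob would get by proposing next round; and vice versa.
This gives x = 60 − 0.85y and y = 60 − 0.85x, where x and y are each side's share when it proposes.
Hence (1 − 0.85·0.85)x = 60(1 − 0.85), i.e. 0.2775·x = 9.
x ≈ 32.4324; Bob's share is 60 − x ≈ 27.5676.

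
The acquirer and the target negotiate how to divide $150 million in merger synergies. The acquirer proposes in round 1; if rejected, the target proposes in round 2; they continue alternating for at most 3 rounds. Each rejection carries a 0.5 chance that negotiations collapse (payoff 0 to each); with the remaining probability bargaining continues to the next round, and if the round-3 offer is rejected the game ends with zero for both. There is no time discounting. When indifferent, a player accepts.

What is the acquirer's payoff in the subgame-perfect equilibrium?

By backward induction:
Round 3 (the acquirer proposes): rejection yields 0 for the target; the acquirer offers 0 and keeps 150.
Round 2 (the target proposes): rejecting gives the acquirer an expected 0.5 × 150 = 75; the target offers that and keeps 75.
Round 1 (the acquirer proposes): rejecting gives the target an expected 0.5 × 75 = 37.5; the acquirer offers that and keeps 112.5.

112.5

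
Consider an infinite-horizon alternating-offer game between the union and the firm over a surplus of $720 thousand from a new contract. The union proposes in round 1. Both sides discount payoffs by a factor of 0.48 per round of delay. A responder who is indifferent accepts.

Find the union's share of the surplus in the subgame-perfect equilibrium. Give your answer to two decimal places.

In a stationary SPE each proposer offers the other exactly their discounted continuation value.
If the union keeps x when proposing and the firm keeps y when proposing, then x = 720 − 0.48y and y = 720 − 0.48x.
Solving: x = 720(1 − 0.48) / (1 − 0.48·0.48) = 374.4 / 0.7696 ≈ 486.4865.
The firm gets 720 − 486.4865 ≈ 233.5135.

486.49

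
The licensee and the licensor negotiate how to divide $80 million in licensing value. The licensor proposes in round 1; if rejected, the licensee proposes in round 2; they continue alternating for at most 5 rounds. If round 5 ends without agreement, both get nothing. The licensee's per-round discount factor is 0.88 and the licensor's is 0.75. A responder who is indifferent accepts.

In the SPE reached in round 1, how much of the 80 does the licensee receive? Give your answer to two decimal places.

Solve by backward induction from round 5.
Round 5 (the licensor proposes): the licensee will accept anything ≥ 0, so the licensor offers 0 and keeps 80.
Round 4 (the licensee proposes): the licensor can get 80 next round, worth 0.75 × 80 = 60 now; the licensee offers that and keeps 20.
Round 3 (the licensor proposes): the licensee can get 20 next round, worth 0.88 × 20 = 17.6 now, so the licensor offers 17.6, keeping 62.4.
Round 2 (the licensee proposes): the licensor can get 62.4 next round, worth 0.75 × 62.4 = 46.8 now. The licensee offers 46.8 and keeps 80 − 46.8 = 33.2.
Round 1 (the licensor proposes): the licensee can get 33.2 next round, worth 0.88 × 33.2 = 29.216 now; the licensor offers that and keeps 50.784.

29.22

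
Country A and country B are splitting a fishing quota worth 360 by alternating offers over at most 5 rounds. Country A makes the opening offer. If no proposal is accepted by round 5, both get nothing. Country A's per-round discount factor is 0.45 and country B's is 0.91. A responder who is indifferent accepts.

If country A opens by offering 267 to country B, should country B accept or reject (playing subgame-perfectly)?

Accept

Work out country B's continuation value if the offer is rejected.
Round 5 (country A proposes): country B will accept anything ≥ 0, so country A offers 0 and keeps 360.
Round 4 (country B proposes): country A can get 360 next round, worth 0.45 × 360 = 162 now. Country B offers 162 and keeps 360 − 162 = 198.
Round 3 (country A proposes): country B can get 198 next round, worth 0.91 × 198 = 180.18 now, so country A offers 180.18, keeping 179.82.
Round 2 (country B proposes): country A can get 179.82 next round, worth 0.45 × 179.82 = 80.919 now; country B offers that and keeps 279.081.
So by rejecting in round 1, country B gets 279.081 next round, worth 0.91 × 279.081 = 253.96371 now.
Offer 267 ≥ 253.96371, so country B accepts.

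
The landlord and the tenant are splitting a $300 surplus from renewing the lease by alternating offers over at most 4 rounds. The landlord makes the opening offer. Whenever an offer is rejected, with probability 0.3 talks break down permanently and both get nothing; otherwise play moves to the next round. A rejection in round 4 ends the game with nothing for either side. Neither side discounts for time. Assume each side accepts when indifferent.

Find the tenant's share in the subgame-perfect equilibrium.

165.9

Round 4 (the tenant proposes): the landlord will accept anything ≥ 0, so the tenant offers 0 and keeps 300.
Round 3 (the landlord proposes): rejecting gives the tenant an expected 0.7 × 300 = 210, so the landlord offers 210, keeping 90.
Round 2 (the tenant proposes): rejecting gives the landlord an expected 0.7 × 90 = 63. The tenant offers 63 and keeps 300 − 63 = 237.
Round 1 (the landlord proposes): rejecting gives the tenant an expected 0.7 × 237 = 165.9. The landlord offers 165.9 and keeps 300 − 165.9 = 134.1.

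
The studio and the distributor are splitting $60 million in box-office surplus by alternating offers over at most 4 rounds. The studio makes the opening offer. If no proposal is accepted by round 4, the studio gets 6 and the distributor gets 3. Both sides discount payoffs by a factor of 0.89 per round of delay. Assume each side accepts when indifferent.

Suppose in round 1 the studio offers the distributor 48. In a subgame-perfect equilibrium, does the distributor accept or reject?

Accept

Work out the distributor's continuation value if the offer is rejected.
Round 4 (the distributor proposes): the studio gets 6 if talks fail, so the distributor offers 6 and keeps 54.
Round 3 (the studio proposes): the distributor can get 54 next round, worth 0.89 × 54 = 48.06 now. The studio offers 48.06 and keeps 60 − 48.06 = 11.94.
Round 2 (the distributor proposes): the studio can get 11.94 next round, worth 0.89 × 11.94 = 10.6266 now; the distributor offers that and keeps 49.3734.
So by rejecting in round 1, the distributor gets 49.3734 next round, worth 0.89 × 49.3734 = 43.942326 now.
Offer 48 ≥ 43.942326, so the distributor accepts.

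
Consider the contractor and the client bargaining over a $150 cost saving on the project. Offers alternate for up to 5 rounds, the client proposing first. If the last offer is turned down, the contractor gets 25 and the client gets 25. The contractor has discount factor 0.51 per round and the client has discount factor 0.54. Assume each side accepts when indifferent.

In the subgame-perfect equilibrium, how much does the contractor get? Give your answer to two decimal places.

Round 5 (the client proposes): the contractor gets 25 if talks fail, so the client offers 25 and keeps 125.
Round 4 (the contractor proposes): the client can get 125 next round, worth 0.54 × 125 = 67.5 now, so the contractor offers 67.5, keeping 82.5.
Round 3 (the client proposes): the contractor can get 82.5 next round, worth 0.51 × 82.5 = 42.075 now. The client offers 42.075 and keeps 150 − 42.075 = 107.925.
Round 2 (the contractor proposes): the client can get 107.925 next round, worth 0.54 × 107.925 = 58.2795 now. The contractor offers 58.2795 and keeps 150 − 58.2795 = 91.7205.
Round 1 (the client proposes): the contractor can get 91.7205 next round, worth 0.51 × 91.7205 = 46.777455 now. The client offers 46.777455 and keeps 150 − 46.777455 = 103.222545.

46.78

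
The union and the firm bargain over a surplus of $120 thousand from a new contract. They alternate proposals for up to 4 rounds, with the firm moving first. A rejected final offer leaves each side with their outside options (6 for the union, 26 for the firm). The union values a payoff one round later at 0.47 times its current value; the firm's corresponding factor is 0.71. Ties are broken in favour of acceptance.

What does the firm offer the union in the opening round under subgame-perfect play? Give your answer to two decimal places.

Round 4 (the union proposes): the firm gets 26 if talks fail, so the union offers 26 and keeps 94.
Round 3 (the firm proposes): the union can get 94 next round, worth 0.47 × 94 = 44.18 now; the firm offers that and keeps 75.82.
Round 2 (the union proposes): the firm can get 75.82 next round, worth 0.71 × 75.82 = 53.8322 now. The union offers 53.8322 and keeps 120 − 53.8322 = 66.1678.
Round 1 (the firm proposes): the union can get 66.1678 next round, worth 0.47 × 66.1678 = 31.098866 now. The firm offers 31.098866 and keeps 120 − 31.098866 = 88.901134.

31.10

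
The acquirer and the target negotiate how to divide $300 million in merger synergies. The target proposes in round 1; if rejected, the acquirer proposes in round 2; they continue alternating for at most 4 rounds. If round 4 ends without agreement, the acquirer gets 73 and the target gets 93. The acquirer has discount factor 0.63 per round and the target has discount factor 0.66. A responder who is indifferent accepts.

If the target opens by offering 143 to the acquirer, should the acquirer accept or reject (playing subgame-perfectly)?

Round 4 (the acquirer proposes): the target gets 93 if talks fail, so the acquirer offers 93 and keeps 207.
Round 3 (the target proposes): the acquirer can get 207 next round, worth 0.63 × 207 = 130.41 now; the target offers that and keeps 169.59.
Round 2 (the acquirer proposes): the target can get 169.59 next round, worth 0.66 × 169.59 = 111.9294 now. The acquirer offers 111.9294 and keeps 300 − 111.9294 = 188.0706.
So by rejecting in round 1, the acquirer gets 188.0706 next round, worth 0.63 × 188.0706 = 118.484478 now.
Offer 143 ≥ 118.484478, so the acquirer accepts.

Accept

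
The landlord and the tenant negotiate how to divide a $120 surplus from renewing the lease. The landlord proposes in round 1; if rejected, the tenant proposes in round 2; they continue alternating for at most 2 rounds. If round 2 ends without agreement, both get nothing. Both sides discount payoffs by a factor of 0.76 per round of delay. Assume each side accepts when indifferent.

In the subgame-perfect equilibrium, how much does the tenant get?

91.2

Round 2 (the tenant proposes): the landlord will accept anything ≥ 0, so the tenant offers 0 and keeps 120.
Round 1 (the landlord proposes): the tenant can get 120 next round, worth 0.76 × 120 = 91.2 now; the landlord offers that and keeps 28.8.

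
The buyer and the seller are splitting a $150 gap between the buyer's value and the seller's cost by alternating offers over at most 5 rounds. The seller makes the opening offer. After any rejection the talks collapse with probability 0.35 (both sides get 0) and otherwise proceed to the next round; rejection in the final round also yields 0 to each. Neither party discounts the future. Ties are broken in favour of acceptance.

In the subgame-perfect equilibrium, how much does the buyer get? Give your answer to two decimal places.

48.54

Round 5 (the seller proposes): the buyer will accept anything ≥ 0, so the seller offers 0 and keeps 150.
Round 4 (the buyer proposes): rejecting gives the seller an expected 0.65 × 150 = 97.5, so the buyer offers 97.5, keeping 52.5.
Round 3 (the seller proposes): rejecting gives the buyer an expected 0.65 × 52.5 = 34.125. The seller offers 34.125 and keeps 150 − 34.125 = 115.875.
Round 2 (the buyer proposes): rejecting gives the seller an expected 0.65 × 115.875 = 75.31875; the buyer offers that and keeps 74.68125.
Round 1 (the seller proposes): rejecting gives the buyer an expected 0.65 × 74.68125 = 48.5428125; the seller offers that and keeps 101.4571875.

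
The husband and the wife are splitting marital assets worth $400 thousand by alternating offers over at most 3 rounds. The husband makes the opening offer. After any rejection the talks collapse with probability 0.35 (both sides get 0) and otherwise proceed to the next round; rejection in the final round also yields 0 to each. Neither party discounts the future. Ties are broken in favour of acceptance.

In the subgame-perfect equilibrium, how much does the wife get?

By backward induction:
Round 3 (the husband proposes): the wife will accept anything ≥ 0, so the husband offers 0 and keeps 400.
Round 2 (the wife proposes): rejecting gives the husband an expected 0.65 × 400 = 260. The wife offers 260 and keeps 400 − 260 = 140.
Round 1 (the husband proposes): rejecting gives the wife an expected 0.65 × 140 = 91; the husband offers that and keeps 309.

91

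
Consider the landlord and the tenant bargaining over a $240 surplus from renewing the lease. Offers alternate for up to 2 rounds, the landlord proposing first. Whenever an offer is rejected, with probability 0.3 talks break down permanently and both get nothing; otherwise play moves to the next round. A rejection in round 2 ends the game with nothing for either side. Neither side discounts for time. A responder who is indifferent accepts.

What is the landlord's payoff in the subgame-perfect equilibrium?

Round 2 (the tenant proposes): the landlord will accept anything ≥ 0, so the tenant offers 0 and keeps 240.
Round 1 (the landlord proposes): rejecting gives the tenant an expected 0.7 × 240 = 168. The landlord offers 168 and keeps 240 − 168 = 72.

72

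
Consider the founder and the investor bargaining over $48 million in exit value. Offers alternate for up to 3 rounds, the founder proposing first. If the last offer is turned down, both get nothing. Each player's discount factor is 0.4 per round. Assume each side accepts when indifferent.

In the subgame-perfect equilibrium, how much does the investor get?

Round 3 (the founder proposes): the investor will accept anything ≥ 0, so the founder offers 0 and keeps 48.
Round 2 (the investor proposes): the founder can get 48 next round, worth 0.4 × 48 = 19.2 now, so the investor offers 19.2, keeping 28.8.
Round 1 (the founder proposes): the investor can get 28.8 next round, worth 0.4 × 28.8 = 11.52 now; the founder offers that and keeps 36.48.

11.52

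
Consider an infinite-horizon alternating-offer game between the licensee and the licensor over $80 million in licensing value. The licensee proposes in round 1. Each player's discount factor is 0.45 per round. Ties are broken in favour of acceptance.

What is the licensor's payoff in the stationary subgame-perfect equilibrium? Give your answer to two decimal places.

24.83

When the licensee proposes, the licensor accepts any offer worth at least 0.45 times what the licensor would get by proposing next round; and vice versa.
This gives x = 80 − 0.45y and y = 80 − 0.45x, where x and y are each side's share when it proposes.
Hence (1 − 0.45·0.45)x = 80(1 − 0.45), i.e. 0.7975·x = 44.
x ≈ 55.1724; the licensor's share is 80 − x ≈ 24.8276.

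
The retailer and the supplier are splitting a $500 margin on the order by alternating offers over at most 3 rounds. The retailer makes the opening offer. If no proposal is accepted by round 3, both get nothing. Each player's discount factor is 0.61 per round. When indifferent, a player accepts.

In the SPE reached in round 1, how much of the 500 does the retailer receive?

Round 3 (the retailer proposes): the supplier will accept anything ≥ 0, so the retailer offers 0 and keeps 500.
Round 2 (the supplier proposes): the retailer can get 500 next round, worth 0.61 × 500 = 305 now; the supplier offers that and keeps 195.
Round 1 (the retailer proposes): the supplier can get 195 next round, worth 0.61 × 195 = 118.95 now; the retailer offers that and keeps 381.05.

381.05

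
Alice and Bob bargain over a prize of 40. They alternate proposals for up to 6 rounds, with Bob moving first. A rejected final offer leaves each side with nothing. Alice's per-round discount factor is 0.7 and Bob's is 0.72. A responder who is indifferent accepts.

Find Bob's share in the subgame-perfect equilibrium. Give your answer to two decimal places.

Round 6 (Alice proposes): rejection yields 0 for Bob; Alice offers 0 and keeps 40.
Round 5 (Bob proposes): Alice can get 40 next round, worth 0.7 × 40 = 28 now; Bob offers that and keeps 12.
Round 4 (Alice proposes): Bob can get 12 next round, worth 0.72 × 12 = 8.64 now. Alice offers 8.64 and keeps 40 − 8.64 = 31.36.
Round 3 (Bob proposes): Alice can get 31.36 next round, worth 0.7 × 31.36 = 21.952 now; Bob offers that and keeps 18.048.
Round 2 (Alice proposes): Bob can get 18.048 next round, worth 0.72 × 18.048 = 12.99456 now, so Alice offers 12.99456, keeping 27.00544.
Round 1 (Bob proposes): Alice can get 27.00544 next round, worth 0.7 × 27.00544 = 18.903808 now; Bob offers that and keeps 21.096192.

21.10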